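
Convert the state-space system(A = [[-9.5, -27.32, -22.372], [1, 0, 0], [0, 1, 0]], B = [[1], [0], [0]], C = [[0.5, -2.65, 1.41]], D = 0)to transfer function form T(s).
T(s) = C(sI - A)⁻¹B + D.
Characteristic polynomial det(sI - A) = s^3 + 9.5*s^2 + 27.32*s + 22.372.
Numerator from C·adj(sI-A)·B + D·det(sI-A) = 0.5*s^2 - 2.65*s + 1.41.
T(s) = (0.5*s^2 - 2.65*s + 1.41)/(s^3 + 9.5*s^2 + 27.32*s + 22.372)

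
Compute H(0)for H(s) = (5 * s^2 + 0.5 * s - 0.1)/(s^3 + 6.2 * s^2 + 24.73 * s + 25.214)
DC gain = H(0) = num(0)/den(0) = -0.1/25.214 = -0.003966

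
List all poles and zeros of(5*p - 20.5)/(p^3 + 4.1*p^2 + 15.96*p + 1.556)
Set denominator = 0: p^3 + 4.1*p^2 + 15.96*p + 1.556 = (p + 0.1)(p^2 + 4*p + 15.56) = 0 → Poles: -0.1, -2 + 3.4j, -2 - 3.4j
Set numerator = 0: 5*p - 20.5 = 0 → Zeros: 4.1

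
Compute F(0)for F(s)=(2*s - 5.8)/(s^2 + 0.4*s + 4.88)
DC gain = F(0) = num(0)/den(0) = -5.8/4.88 = -1.189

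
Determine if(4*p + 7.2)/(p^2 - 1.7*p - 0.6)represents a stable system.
Denominator: p^2 - 1.7*p - 0.6 = (p - 2)(p + 0.3). Poles: -0.3, 2. All Re(p)<0: No (unstable)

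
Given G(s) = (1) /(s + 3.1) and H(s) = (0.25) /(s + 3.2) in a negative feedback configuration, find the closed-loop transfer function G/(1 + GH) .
Closed-loop T = G/(1+GH).
Numerator: G_num * H_den = s + 3.2.
Denominator: G_den * H_den + G_num * H_num = (s^2 + 6.3*s + 9.92) + (0.25) = s^2 + 6.3*s + 10.17.
T(s) = (s + 3.2)/(s^2 + 6.3*s + 10.17)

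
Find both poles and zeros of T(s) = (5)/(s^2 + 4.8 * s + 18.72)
Set denominator = 0: s^2 + 4.8*s + 18.72 = 0 → Poles: -2.4 + 3.6j, -2.4 - 3.6j
Numerator is a nonzero constant (5) → Zeros: none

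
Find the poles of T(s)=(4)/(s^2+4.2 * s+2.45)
Set denominator = 0: s^2 + 4.2*s + 2.45 = (s + 0.7)(s + 3.5) = 0 → Poles: -0.7, -3.5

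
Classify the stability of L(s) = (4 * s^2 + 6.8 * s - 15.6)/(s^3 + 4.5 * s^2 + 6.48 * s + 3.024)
Denominator: s^3 + 4.5*s^2 + 6.48*s + 3.024 = (s + 1.2)(s + 1.2)(s + 2.1). Poles: -1.2, -1.2, -2.1. Stable (all poles in LHP)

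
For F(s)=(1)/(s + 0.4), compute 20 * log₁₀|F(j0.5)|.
Substitute s = j*0.5: F(j0.5) = 0.97561 - 1.21951j.
|F(j0.5)| = sqrt(Re² + Im²) = 1.562.
20*log₁₀(1.562) = 3.87 dB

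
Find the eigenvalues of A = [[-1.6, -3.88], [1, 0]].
Eigenvalues solve det(λI - A) = 0.
Characteristic polynomial: λ^2 + 1.6*λ + 3.88 = 0.
Roots: -0.8 + 1.8j, -0.8 - 1.8j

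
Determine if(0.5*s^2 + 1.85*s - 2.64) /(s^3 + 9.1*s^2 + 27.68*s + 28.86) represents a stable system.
Denominator: s^3 + 9.1*s^2 + 27.68*s + 28.86 = (s + 3.9)(s^2 + 5.2*s + 7.4). Poles: -2.6 + 0.8j, -2.6 - 0.8j, -3.9. All Re(p)<0: Yes (stable)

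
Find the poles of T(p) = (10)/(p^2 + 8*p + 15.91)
Set denominator = 0: p^2 + 8*p + 15.91 = (p + 3.7)(p + 4.3) = 0 → Poles: -3.7, -4.3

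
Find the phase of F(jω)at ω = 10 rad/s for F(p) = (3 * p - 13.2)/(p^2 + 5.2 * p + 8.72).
Substitute p = j*10: F(j10) = 0.250533 - 0.185936j.
∠F(j10) = atan2(Im, Re) = atan2(-0.185936, 0.250533) = -36.58°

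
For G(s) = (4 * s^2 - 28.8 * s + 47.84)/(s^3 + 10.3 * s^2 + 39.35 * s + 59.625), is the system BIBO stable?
Denominator: s^3 + 10.3*s^2 + 39.35*s + 59.625 = (s + 4.5)(s^2 + 5.8*s + 13.25). Poles: -2.9 + 2.2j, -2.9 - 2.2j, -4.5. All Re(p)<0: Yes (stable)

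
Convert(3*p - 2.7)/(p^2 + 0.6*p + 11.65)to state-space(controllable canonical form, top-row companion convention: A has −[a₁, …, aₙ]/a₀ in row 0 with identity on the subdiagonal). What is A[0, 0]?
Reachable canonical form for den = p^2 + 0.6*p + 11.65: top row of A = -[a₁,a₂,...,aₙ]/a₀, ones on the subdiagonal, zeros elsewhere.
A = [[-0.6, -11.65], [1, 0]].
A[0,0] = -0.6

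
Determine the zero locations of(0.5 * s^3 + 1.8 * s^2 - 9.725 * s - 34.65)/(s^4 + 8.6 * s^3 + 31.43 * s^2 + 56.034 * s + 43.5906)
Set numerator = 0: 0.5*s^3 + 1.8*s^2 - 9.725*s - 34.65 = 0.5*(s + 3.5)(s + 4.5)(s - 4.4) = 0 → Zeros: -3.5, -4.5, 4.4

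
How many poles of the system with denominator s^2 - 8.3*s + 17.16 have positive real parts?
s^2 - 8.3*s + 17.16 = (s - 4.4)(s - 3.9). Poles: 3.9, 4.4. RHP poles (Re>0): 2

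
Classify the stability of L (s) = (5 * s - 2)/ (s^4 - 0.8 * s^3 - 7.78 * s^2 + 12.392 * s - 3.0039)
Denominator: s^4 - 0.8*s^3 - 7.78*s^2 + 12.392*s - 3.0039 = (s - 0.3)(s + 3.1)(s - 1.9)(s - 1.7). Poles: -3.1, 0.3, 1.7, 1.9. Unstable (3 pole(s) in RHP)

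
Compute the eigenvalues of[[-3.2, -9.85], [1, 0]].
Eigenvalues solve det(λI - A) = 0.
Characteristic polynomial: λ^2 + 3.2*λ + 9.85 = 0.
Roots: -1.6 + 2.7j, -1.6 - 2.7j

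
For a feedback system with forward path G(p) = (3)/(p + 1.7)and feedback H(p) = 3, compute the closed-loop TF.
Closed-loop T = G/(1+GH).
Numerator: G_num * H_den = 3.
Denominator: G_den * H_den + G_num * H_num = (p + 1.7) + (9) = p + 10.7.
T(p) = (3)/(p + 10.7)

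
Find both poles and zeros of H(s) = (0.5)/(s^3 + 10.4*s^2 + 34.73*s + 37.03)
Set denominator = 0: s^3 + 10.4*s^2 + 34.73*s + 37.03 = (s + 2.3)(s + 3.5)(s + 4.6) = 0 → Poles: -2.3, -3.5, -4.6
Numerator is a nonzero constant (0.5) → Zeros: none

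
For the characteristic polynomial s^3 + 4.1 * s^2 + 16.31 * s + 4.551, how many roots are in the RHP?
s^3 + 4.1*s^2 + 16.31*s + 4.551 = (s + 0.3)(s^2 + 3.8*s + 15.17). Poles: -0.3, -1.9 + 3.4j, -1.9 - 3.4j. RHP poles (Re>0): 0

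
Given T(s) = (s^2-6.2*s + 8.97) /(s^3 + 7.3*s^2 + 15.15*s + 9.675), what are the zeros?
Set numerator = 0: s^2 - 6.2*s + 8.97 = (s - 2.3)(s - 3.9) = 0 → Zeros: 2.3, 3.9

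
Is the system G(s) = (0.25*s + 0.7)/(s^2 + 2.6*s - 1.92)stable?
Denominator: s^2 + 2.6*s - 1.92 = (s - 0.6)(s + 3.2). Poles: -3.2, 0.6. All Re(p)<0: No (unstable)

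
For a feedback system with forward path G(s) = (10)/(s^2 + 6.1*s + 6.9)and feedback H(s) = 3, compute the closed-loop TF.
Closed-loop T = G/(1+GH).
Numerator: G_num * H_den = 10.
Denominator: G_den * H_den + G_num * H_num = (s^2 + 6.1*s + 6.9) + (30) = s^2 + 6.1*s + 36.9.
T(s) = (10)/(s^2 + 6.1*s + 36.9)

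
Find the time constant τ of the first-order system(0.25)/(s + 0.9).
First-order system: τ = -1/pole. Pole = -0.9. τ = -1/(-0.9) = 1.111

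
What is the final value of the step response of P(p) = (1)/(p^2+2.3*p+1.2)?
FVT: lim_{t→∞} y(t) = lim_{p→0} p*Y(p) where Y(p) = P(p)/p.
= lim_{p→0} P(p) = P(0) = num(0)/den(0) = 1/1.2 = 0.8333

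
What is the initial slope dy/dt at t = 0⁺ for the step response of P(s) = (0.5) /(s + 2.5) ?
IVT: y'(0⁺) = lim_{s→∞} s²·Y(s) = lim_{s→∞} s·P(s).
deg(num) = 0, deg(den) = 1, relative degree = 1, so s·P(s) → (leading num)/(leading den) = 0.5/1 = 0.5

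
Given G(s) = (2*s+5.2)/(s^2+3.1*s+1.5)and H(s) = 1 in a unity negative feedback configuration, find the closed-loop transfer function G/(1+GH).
Closed-loop T = G/(1+GH).
Numerator: G_num * H_den = 2*s + 5.2.
Denominator: G_den * H_den + G_num * H_num = (s^2 + 3.1*s + 1.5) + (2*s + 5.2) = s^2 + 5.1*s + 6.7.
T(s) = (2*s + 5.2)/(s^2 + 5.1*s + 6.7)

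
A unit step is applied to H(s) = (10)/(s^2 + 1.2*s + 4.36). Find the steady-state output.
FVT: lim_{t→∞} y(t) = lim_{s→0} s*Y(s) where Y(s) = H(s)/s.
= lim_{s→0} H(s) = H(0) = num(0)/den(0) = 10/4.36 = 2.294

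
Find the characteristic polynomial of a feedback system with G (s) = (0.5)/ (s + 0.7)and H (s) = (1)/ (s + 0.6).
Characteristic poly = G_den * H_den + G_num * H_num = (s^2 + 1.3*s + 0.42) + (0.5) = s^2 + 1.3*s + 0.92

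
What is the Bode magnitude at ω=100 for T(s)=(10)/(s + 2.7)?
Substitute s = j*100: T(j100) = 0.00269803 - 0.0999272j.
|T(j100)| = sqrt(Re² + Im²) = 0.09996.
20*log₁₀(0.09996) = -20.00 dB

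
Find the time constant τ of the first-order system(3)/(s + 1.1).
First-order system: τ = -1/pole. Pole = -1.1. τ = -1/(-1.1) = 0.9091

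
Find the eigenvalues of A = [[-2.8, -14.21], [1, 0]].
Eigenvalues solve det(λI - A) = 0.
Characteristic polynomial: λ^2 + 2.8*λ + 14.21 = 0.
Roots: -1.4 + 3.5j, -1.4 - 3.5j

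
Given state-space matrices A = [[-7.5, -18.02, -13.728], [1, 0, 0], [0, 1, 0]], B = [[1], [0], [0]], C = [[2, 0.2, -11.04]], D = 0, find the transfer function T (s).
T(s) = C(sI - A)⁻¹B + D.
Characteristic polynomial det(sI - A) = s^3 + 7.5*s^2 + 18.02*s + 13.728.
Numerator from C·adj(sI-A)·B + D·det(sI-A) = 2*s^2 + 0.2*s - 11.04.
T(s) = (2*s^2 + 0.2*s - 11.04)/(s^3 + 7.5*s^2 + 18.02*s + 13.728)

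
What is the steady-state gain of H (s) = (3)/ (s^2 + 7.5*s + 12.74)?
DC gain = H(0) = num(0)/den(0) = 3/12.74 = 0.2355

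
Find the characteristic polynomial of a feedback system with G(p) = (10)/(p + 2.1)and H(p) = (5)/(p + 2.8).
Characteristic poly = G_den * H_den + G_num * H_num = (p^2 + 4.9*p + 5.88) + (50) = p^2 + 4.9*p + 55.88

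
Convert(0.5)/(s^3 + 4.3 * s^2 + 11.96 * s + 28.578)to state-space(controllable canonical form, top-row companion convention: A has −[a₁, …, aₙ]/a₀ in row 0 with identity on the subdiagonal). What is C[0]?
Reachable canonical form: C = numerator coefficients (right-aligned, zero-padded to length n).
num = 0.5, C = [[0, 0, 0.5]].
C[0] = 0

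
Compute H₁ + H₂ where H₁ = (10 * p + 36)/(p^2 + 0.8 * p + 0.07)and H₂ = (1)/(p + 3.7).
Parallel: H = H₁ + H₂ = (n₁·d₂ + n₂·d₁)/(d₁·d₂).
n₁·d₂ = 10*p^2 + 73*p + 133.2. n₂·d₁ = p^2 + 0.8*p + 0.07. Sum = 11*p^2 + 73.8*p + 133.27. d₁·d₂ = p^3 + 4.5*p^2 + 3.03*p + 0.259.
H(p) = (11*p^2 + 73.8*p + 133.27)/(p^3 + 4.5*p^2 + 3.03*p + 0.259)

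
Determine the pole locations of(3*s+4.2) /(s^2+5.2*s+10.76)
Set denominator = 0: s^2 + 5.2*s + 10.76 = 0 → Poles: -2.6 + 2j, -2.6 - 2j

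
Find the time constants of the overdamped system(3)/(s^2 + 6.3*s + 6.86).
Overdamped: real poles at -4.9, -1.4. τ = -1/pole → τ₁ = 0.2041, τ₂ = 0.7143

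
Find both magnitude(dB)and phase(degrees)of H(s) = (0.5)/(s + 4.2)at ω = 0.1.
Substitute s = j*0.1: H(j0.1) = 0.11898 - 0.00283286j.
|H| = 20*log₁₀(sqrt(Re²+Im²)) = -18.49 dB.
∠H = atan2(Im, Re) = -1.36°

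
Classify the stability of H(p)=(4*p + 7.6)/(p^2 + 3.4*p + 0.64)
Denominator: p^2 + 3.4*p + 0.64 = (p + 3.2)(p + 0.2). Poles: -0.2, -3.2. Stable (all poles in LHP)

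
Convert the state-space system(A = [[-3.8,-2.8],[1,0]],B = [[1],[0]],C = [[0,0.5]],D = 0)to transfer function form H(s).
H(s) = C(sI - A)⁻¹B + D.
Characteristic polynomial det(sI - A) = s^2 + 3.8*s + 2.8.
Numerator from C·adj(sI-A)·B + D·det(sI-A) = 0.5.
H(s) = (0.5)/(s^2 + 3.8*s + 2.8)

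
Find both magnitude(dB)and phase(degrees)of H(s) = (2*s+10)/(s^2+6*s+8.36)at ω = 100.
Substitute s = j*100: H(j100) = 0.000200449 - 0.0200047j.
|H| = 20*log₁₀(sqrt(Re²+Im²)) = -33.98 dB.
∠H = atan2(Im, Re) = -89.43°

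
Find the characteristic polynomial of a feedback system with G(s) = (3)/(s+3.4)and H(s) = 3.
Characteristic poly = G_den * H_den + G_num * H_num = (s + 3.4) + (9) = s + 12.4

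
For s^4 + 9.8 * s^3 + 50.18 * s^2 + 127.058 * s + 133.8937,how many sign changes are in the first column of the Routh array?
Routh array:
s^4: [1, 50.18, 133.8937]; s^3: [9.8, 127.058]; s^2: [37.2149, 133.8937]; s^1: [91.799]; s^0: [133.8937]
First column: [1, 9.8, 37.2149, 91.799, 133.8937]. Sign changes = 0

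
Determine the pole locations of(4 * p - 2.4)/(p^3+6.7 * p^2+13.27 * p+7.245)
Set denominator = 0: p^3 + 6.7*p^2 + 13.27*p + 7.245 = (p + 2.3)(p + 0.9)(p + 3.5) = 0 → Poles: -0.9, -2.3, -3.5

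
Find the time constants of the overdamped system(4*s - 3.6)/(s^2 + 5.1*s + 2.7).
Overdamped: real poles at -0.6, -4.5. τ = -1/pole → τ₁ = 1.667, τ₂ = 0.2222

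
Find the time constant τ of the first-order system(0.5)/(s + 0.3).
First-order system: τ = -1/pole. Pole = -0.3. τ = -1/(-0.3) = 3.333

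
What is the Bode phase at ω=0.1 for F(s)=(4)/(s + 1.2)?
Substitute s = j*0.1: F(j0.1) = 3.31034 - 0.275862j.
∠F(j0.1) = atan2(Im, Re) = atan2(-0.275862, 3.31034) = -4.76°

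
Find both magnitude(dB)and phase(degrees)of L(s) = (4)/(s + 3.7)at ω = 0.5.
Substitute s = j*0.5: L(j0.5) = 1.06169 - 0.143472j.
|L| = 20*log₁₀(sqrt(Re²+Im²)) = 0.60 dB.
∠L = atan2(Im, Re) = -7.70°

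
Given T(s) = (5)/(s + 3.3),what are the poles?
Set denominator = 0: s + 3.3 = 0 → Poles: -3.3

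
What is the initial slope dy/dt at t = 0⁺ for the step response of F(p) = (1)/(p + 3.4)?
IVT: y'(0⁺) = lim_{p→∞} p²·Y(p) = lim_{p→∞} p·F(p).
deg(num) = 0, deg(den) = 1, relative degree = 1, so p·F(p) → (leading num)/(leading den) = 1/1 = 1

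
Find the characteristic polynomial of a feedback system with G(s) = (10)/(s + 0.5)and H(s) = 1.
Characteristic poly = G_den * H_den + G_num * H_num = (s + 0.5) + (10) = s + 10.5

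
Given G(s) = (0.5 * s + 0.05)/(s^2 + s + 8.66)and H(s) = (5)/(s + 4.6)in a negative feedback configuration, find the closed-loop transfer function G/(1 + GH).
Closed-loop T = G/(1+GH).
Numerator: G_num * H_den = 0.5*s^2 + 2.35*s + 0.23.
Denominator: G_den * H_den + G_num * H_num = (s^3 + 5.6*s^2 + 13.26*s + 39.836) + (2.5*s + 0.25) = s^3 + 5.6*s^2 + 15.76*s + 40.086.
T(s) = (0.5*s^2 + 2.35*s + 0.23)/(s^3 + 5.6*s^2 + 15.76*s + 40.086)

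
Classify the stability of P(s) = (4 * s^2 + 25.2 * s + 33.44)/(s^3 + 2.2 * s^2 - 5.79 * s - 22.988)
Denominator: s^3 + 2.2*s^2 - 5.79*s - 22.988 = (s - 2.8)(s^2 + 5*s + 8.21). Poles: -2.5 + 1.4j, -2.5 - 1.4j, 2.8. Unstable (1 pole(s) in RHP)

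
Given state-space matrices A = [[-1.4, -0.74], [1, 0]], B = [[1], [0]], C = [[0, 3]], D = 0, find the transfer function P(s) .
P(s) = C(sI - A)⁻¹B + D.
Characteristic polynomial det(sI - A) = s^2 + 1.4*s + 0.74.
Numerator from C·adj(sI-A)·B + D·det(sI-A) = 3.
P(s) = (3)/(s^2 + 1.4*s + 0.74)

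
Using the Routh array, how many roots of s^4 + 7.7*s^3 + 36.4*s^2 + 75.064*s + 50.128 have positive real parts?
Routh array:
s^4: [1, 36.4, 50.128]; s^3: [7.7, 75.064]; s^2: [26.6514, 50.128]; s^1: [60.5813]; s^0: [50.128]
First column: [1, 7.7, 26.6514, 60.5813, 50.128]. Sign changes = RHP roots = 0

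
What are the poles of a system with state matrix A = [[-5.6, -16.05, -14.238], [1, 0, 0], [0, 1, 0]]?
Eigenvalues solve det(λI - A) = 0.
Characteristic polynomial: λ^3 + 5.6*λ^2 + 16.05*λ + 14.238 = 0.
Factor: (λ + 1.4)(λ^2 + 4.2*λ + 10.17) = 0.
Roots: -1.4, -2.1 + 2.4j, -2.1 - 2.4j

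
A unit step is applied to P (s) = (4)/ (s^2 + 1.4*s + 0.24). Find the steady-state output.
FVT: lim_{t→∞} y(t) = lim_{s→0} s*Y(s) where Y(s) = P(s)/s.
= lim_{s→0} P(s) = P(0) = num(0)/den(0) = 4/0.24 = 16.67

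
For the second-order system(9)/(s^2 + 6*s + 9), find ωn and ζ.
Standard form: ωn²/(s²+2ζωn·s+ωn²).
const=9=ωn² → ωn=3, s coeff=6=2ζωn → ζ=1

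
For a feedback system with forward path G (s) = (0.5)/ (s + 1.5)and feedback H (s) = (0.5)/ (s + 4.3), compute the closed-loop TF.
Closed-loop T = G/(1+GH).
Numerator: G_num * H_den = 0.5*s + 2.15.
Denominator: G_den * H_den + G_num * H_num = (s^2 + 5.8*s + 6.45) + (0.25) = s^2 + 5.8*s + 6.7.
T(s) = (0.5*s + 2.15)/(s^2 + 5.8*s + 6.7)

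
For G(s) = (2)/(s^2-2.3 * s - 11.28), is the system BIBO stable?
Denominator: s^2 - 2.3*s - 11.28 = (s - 4.7)(s + 2.4). Poles: -2.4, 4.7. All Re(p)<0: No (unstable)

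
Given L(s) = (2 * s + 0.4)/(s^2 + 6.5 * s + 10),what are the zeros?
Set numerator = 0: 2*s + 0.4 = 0 → Zeros: -0.2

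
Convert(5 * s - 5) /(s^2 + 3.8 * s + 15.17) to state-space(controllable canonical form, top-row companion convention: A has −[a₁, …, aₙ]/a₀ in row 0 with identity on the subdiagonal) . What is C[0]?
Reachable canonical form: C = numerator coefficients (right-aligned, zero-padded to length n).
num = 5*s - 5, C = [[5, -5]].
C[0] = 5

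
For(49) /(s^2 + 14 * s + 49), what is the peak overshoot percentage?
Standard form: ωn²/(s²+2ζωn·s+ωn²) → ωn = 7, ζ = 1.
ζ ≥ 1, so the response is non-oscillatory: peak overshoot = 0%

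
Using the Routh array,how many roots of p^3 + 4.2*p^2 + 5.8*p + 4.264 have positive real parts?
Routh array:
p^3: [1, 5.8]; p^2: [4.2, 4.264]; p^1: [4.78476]; p^0: [4.264]
First column: [1, 4.2, 4.78476, 4.264]. Sign changes = RHP roots = 0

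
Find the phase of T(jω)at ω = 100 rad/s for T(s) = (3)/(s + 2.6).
Substitute s = j*100: T(j100) = 0.000779473 - 0.0299797j.
∠T(j100) = atan2(Im, Re) = atan2(-0.0299797, 0.000779473) = -88.51°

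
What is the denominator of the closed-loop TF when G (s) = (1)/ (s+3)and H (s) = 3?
Characteristic poly = G_den * H_den + G_num * H_num = (s + 3) + (3) = s + 6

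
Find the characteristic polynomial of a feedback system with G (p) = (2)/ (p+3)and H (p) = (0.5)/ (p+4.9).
Characteristic poly = G_den * H_den + G_num * H_num = (p^2 + 7.9*p + 14.7) + (1) = p^2 + 7.9*p + 15.7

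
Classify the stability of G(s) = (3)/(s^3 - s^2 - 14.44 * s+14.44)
Denominator: s^3 - s^2 - 14.44*s + 14.44 = (s - 1)(s - 3.8)(s + 3.8). Poles: -3.8, 1, 3.8. Unstable (2 pole(s) in RHP)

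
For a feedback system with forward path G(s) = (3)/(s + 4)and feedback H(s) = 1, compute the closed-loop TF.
Closed-loop T = G/(1+GH).
Numerator: G_num * H_den = 3.
Denominator: G_den * H_den + G_num * H_num = (s + 4) + (3) = s + 7.
T(s) = (3)/(s + 7)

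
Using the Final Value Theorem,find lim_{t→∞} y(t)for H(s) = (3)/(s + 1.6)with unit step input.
FVT: lim_{t→∞} y(t) = lim_{s→0} s*Y(s) where Y(s) = H(s)/s.
= lim_{s→0} H(s) = H(0) = num(0)/den(0) = 3/1.6 = 1.875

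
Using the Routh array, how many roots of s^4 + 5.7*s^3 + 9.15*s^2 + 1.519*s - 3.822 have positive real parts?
Routh array:
s^4: [1, 9.15, -3.822]; s^3: [5.7, 1.519]; s^2: [8.88351, -3.822]; s^1: [3.97134]; s^0: [-3.822]
First column: [1, 5.7, 8.88351, 3.97134, -3.822]. Sign changes = RHP roots = 1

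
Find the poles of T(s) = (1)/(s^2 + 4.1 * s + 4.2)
Set denominator = 0: s^2 + 4.1*s + 4.2 = (s + 2)(s + 2.1) = 0 → Poles: -2, -2.1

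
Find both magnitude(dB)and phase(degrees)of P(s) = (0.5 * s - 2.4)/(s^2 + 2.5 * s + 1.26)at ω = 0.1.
Substitute s = j*0.1: P(j0.1) = -1.83846 + 0.407692j.
|P| = 20*log₁₀(sqrt(Re²+Im²)) = 5.50 dB.
∠P = atan2(Im, Re) = 167.50°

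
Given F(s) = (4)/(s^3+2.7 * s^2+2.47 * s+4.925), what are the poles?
Set denominator = 0: s^3 + 2.7*s^2 + 2.47*s + 4.925 = (s + 2.5)(s^2 + 0.2*s + 1.97) = 0 → Poles: -0.1 + 1.4j, -0.1 - 1.4j, -2.5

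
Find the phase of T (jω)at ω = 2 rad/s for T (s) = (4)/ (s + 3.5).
Substitute s = j*2: T(j2) = 0.861538 - 0.492308j.
∠T(j2) = atan2(Im, Re) = atan2(-0.492308, 0.861538) = -29.74°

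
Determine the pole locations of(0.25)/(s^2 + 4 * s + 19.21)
Set denominator = 0: s^2 + 4*s + 19.21 = 0 → Poles: -2 + 3.9j, -2 - 3.9j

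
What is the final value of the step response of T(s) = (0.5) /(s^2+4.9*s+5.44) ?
FVT: lim_{t→∞} y(t) = lim_{s→0} s*Y(s) where Y(s) = T(s)/s.
= lim_{s→0} T(s) = T(0) = num(0)/den(0) = 0.5/5.44 = 0.09191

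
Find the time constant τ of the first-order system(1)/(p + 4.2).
First-order system: τ = -1/pole. Pole = -4.2. τ = -1/(-4.2) = 0.2381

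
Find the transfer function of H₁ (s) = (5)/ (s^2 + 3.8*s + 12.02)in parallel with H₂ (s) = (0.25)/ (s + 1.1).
Parallel: H = H₁ + H₂ = (n₁·d₂ + n₂·d₁)/(d₁·d₂).
n₁·d₂ = 5*s + 5.5. n₂·d₁ = 0.25*s^2 + 0.95*s + 3.005. Sum = 0.25*s^2 + 5.95*s + 8.505. d₁·d₂ = s^3 + 4.9*s^2 + 16.2*s + 13.222.
H(s) = (0.25*s^2 + 5.95*s + 8.505)/(s^3 + 4.9*s^2 + 16.2*s + 13.222)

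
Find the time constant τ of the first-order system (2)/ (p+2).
First-order system: τ = -1/pole. Pole = -2. τ = -1/(-2) = 0.5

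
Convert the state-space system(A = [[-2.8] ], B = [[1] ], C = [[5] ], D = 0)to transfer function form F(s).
F(s) = C(sI - A)⁻¹B + D.
Characteristic polynomial det(sI - A) = s + 2.8.
Numerator from C·adj(sI-A)·B + D·det(sI-A) = 5.
F(s) = (5)/(s + 2.8)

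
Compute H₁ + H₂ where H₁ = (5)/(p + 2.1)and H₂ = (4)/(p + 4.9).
Parallel: H = H₁ + H₂ = (n₁·d₂ + n₂·d₁)/(d₁·d₂).
n₁·d₂ = 5*p + 24.5. n₂·d₁ = 4*p + 8.4. Sum = 9*p + 32.9. d₁·d₂ = p^2 + 7*p + 10.29.
H(p) = (9*p + 32.9)/(p^2 + 7*p + 10.29)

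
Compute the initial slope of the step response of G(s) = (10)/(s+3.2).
IVT: y'(0⁺) = lim_{s→∞} s²·Y(s) = lim_{s→∞} s·G(s).
deg(num) = 0, deg(den) = 1, relative degree = 1, so s·G(s) → (leading num)/(leading den) = 10/1 = 10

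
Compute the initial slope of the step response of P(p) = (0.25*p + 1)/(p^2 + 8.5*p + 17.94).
IVT: y'(0⁺) = lim_{p→∞} p²·Y(p) = lim_{p→∞} p·P(p).
deg(num) = 1, deg(den) = 2, relative degree = 1, so p·P(p) → (leading num)/(leading den) = 0.25/1 = 0.25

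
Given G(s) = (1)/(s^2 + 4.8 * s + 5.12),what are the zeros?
Numerator is a nonzero constant (1) → Zeros: none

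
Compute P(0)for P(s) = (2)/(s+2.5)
DC gain = P(0) = num(0)/den(0) = 2/2.5 = 0.8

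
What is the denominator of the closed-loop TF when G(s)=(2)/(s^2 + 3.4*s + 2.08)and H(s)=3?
Characteristic poly = G_den * H_den + G_num * H_num = (s^2 + 3.4*s + 2.08) + (6) = s^2 + 3.4*s + 8.08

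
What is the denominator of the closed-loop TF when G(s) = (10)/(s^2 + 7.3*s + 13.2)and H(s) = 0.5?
Characteristic poly = G_den * H_den + G_num * H_num = (s^2 + 7.3*s + 13.2) + (5) = s^2 + 7.3*s + 18.2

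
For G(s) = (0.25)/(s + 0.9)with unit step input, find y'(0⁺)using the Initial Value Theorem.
IVT: y'(0⁺) = lim_{s→∞} s²·Y(s) = lim_{s→∞} s·G(s).
deg(num) = 0, deg(den) = 1, relative degree = 1, so s·G(s) → (leading num)/(leading den) = 0.25/1 = 0.25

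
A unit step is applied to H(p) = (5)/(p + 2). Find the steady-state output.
FVT: lim_{t→∞} y(t) = lim_{p→0} p*Y(p) where Y(p) = H(p)/p.
= lim_{p→0} H(p) = H(0) = num(0)/den(0) = 5/2 = 2.5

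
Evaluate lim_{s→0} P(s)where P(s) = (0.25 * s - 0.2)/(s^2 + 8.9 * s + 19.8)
DC gain = P(0) = num(0)/den(0) = -0.2/19.8 = -0.0101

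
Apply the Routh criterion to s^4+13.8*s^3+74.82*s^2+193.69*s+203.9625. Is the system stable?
Routh array:
s^4: [1, 74.82, 203.9625]; s^3: [13.8, 193.69]; s^2: [60.7845, 203.9625]; s^1: [147.384]; s^0: [203.9625]
First column: [1, 13.8, 60.7845, 147.384, 203.9625]. Sign changes = 0.
Yes, stable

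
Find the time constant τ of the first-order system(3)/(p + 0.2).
First-order system: τ = -1/pole. Pole = -0.2. τ = -1/(-0.2) = 5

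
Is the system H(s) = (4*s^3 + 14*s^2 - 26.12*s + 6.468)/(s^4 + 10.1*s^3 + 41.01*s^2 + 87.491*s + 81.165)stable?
Denominator: s^4 + 10.1*s^3 + 41.01*s^2 + 87.491*s + 81.165 = (s + 4.2)(s + 2.5)(s^2 + 3.4*s + 7.73). Poles: -1.7 + 2.2j, -1.7 - 2.2j, -2.5, -4.2. All Re(p)<0: Yes (stable)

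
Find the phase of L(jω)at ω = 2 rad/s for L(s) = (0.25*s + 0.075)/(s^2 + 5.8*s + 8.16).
Substitute s = j*2: L(j2) = 0.0402461 + 0.00796757j.
∠L(j2) = atan2(Im, Re) = atan2(0.00796757, 0.0402461) = 11.20°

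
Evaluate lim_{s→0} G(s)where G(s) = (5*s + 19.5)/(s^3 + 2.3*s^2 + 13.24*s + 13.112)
DC gain = G(0) = num(0)/den(0) = 19.5/13.112 = 1.487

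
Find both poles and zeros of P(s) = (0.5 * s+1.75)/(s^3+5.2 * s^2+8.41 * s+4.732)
Set denominator = 0: s^3 + 5.2*s^2 + 8.41*s + 4.732 = (s + 2.8)(s^2 + 2.4*s + 1.69) = 0 → Poles: -1.2 + 0.5j, -1.2 - 0.5j, -2.8
Set numerator = 0: 0.5*s + 1.75 = 0 → Zeros: -3.5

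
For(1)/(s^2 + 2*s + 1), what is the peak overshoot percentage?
Standard form: ωn²/(s²+2ζωn·s+ωn²) → ωn = 1, ζ = 1.
ζ ≥ 1, so the response is non-oscillatory: peak overshoot = 0%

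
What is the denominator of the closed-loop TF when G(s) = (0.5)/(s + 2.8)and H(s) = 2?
Characteristic poly = G_den * H_den + G_num * H_num = (s + 2.8) + (1) = s + 3.8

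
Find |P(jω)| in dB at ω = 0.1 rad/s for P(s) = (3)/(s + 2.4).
Substitute s = j*0.1: P(j0.1) = 1.24783 - 0.0519931j.
|P(j0.1)| = sqrt(Re² + Im²) = 1.249.
20*log₁₀(1.249) = 1.93 dB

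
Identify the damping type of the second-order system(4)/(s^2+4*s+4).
Standard form: ωn²/(s²+2ζωn·s+ωn²) gives ωn=2, ζ=1.
Critically damped (ζ = 1)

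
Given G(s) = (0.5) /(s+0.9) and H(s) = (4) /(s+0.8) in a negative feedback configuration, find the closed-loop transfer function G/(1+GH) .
Closed-loop T = G/(1+GH).
Numerator: G_num * H_den = 0.5*s + 0.4.
Denominator: G_den * H_den + G_num * H_num = (s^2 + 1.7*s + 0.72) + (2) = s^2 + 1.7*s + 2.72.
T(s) = (0.5*s + 0.4)/(s^2 + 1.7*s + 2.72)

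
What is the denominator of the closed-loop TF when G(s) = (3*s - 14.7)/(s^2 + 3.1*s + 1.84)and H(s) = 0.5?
Characteristic poly = G_den * H_den + G_num * H_num = (s^2 + 3.1*s + 1.84) + (1.5*s - 7.35) = s^2 + 4.6*s - 5.51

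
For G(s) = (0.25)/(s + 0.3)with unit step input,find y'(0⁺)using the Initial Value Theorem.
IVT: y'(0⁺) = lim_{s→∞} s²·Y(s) = lim_{s→∞} s·G(s).
deg(num) = 0, deg(den) = 1, relative degree = 1, so s·G(s) → (leading num)/(leading den) = 0.25/1 = 0.25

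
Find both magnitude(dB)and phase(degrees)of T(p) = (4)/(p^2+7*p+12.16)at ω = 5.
Substitute p = j*5: T(j5) = -0.0369532 - 0.100729j.
|T| = 20*log₁₀(sqrt(Re²+Im²)) = -19.39 dB.
∠T = atan2(Im, Re) = -110.15°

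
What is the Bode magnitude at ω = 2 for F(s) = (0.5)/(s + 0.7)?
Substitute s = j*2: F(j2) = 0.077951 - 0.222717j.
|F(j2)| = sqrt(Re² + Im²) = 0.236.
20*log₁₀(0.236) = -12.54 dB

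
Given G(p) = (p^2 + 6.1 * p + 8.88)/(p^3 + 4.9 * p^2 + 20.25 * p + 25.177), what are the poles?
Set denominator = 0: p^3 + 4.9*p^2 + 20.25*p + 25.177 = (p + 1.7)(p^2 + 3.2*p + 14.81) = 0 → Poles: -1.6 + 3.5j, -1.6 - 3.5j, -1.7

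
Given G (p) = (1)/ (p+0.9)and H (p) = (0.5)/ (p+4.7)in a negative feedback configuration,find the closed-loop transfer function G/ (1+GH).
Closed-loop T = G/(1+GH).
Numerator: G_num * H_den = p + 4.7.
Denominator: G_den * H_den + G_num * H_num = (p^2 + 5.6*p + 4.23) + (0.5) = p^2 + 5.6*p + 4.73.
T(p) = (p + 4.7)/(p^2 + 5.6*p + 4.73)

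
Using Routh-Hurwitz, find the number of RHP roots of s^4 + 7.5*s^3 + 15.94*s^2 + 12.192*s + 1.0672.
Routh array:
s^4: [1, 15.94, 1.0672]; s^3: [7.5, 12.192]; s^2: [14.3144, 1.0672]; s^1: [11.6328]; s^0: [1.0672]
First column: [1, 7.5, 14.3144, 11.6328, 1.0672]. Sign changes = RHP roots = 0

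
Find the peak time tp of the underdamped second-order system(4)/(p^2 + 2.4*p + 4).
Standard form: ωn²/(p²+2ζωn·p+ωn²) → ωn = 2, ζ = 0.6.
ωd = ωn·√(1-ζ²) = 2·√(1-0.6²) = 1.6.
tp = π/ωd = π/1.6 = 1.963 s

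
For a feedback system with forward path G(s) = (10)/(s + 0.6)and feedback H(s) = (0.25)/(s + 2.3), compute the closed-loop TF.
Closed-loop T = G/(1+GH).
Numerator: G_num * H_den = 10*s + 23.
Denominator: G_den * H_den + G_num * H_num = (s^2 + 2.9*s + 1.38) + (2.5) = s^2 + 2.9*s + 3.88.
T(s) = (10*s + 23)/(s^2 + 2.9*s + 3.88)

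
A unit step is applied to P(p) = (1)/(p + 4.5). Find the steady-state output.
FVT: lim_{t→∞} y(t) = lim_{p→0} p*Y(p) where Y(p) = P(p)/p.
= lim_{p→0} P(p) = P(0) = num(0)/den(0) = 1/4.5 = 0.2222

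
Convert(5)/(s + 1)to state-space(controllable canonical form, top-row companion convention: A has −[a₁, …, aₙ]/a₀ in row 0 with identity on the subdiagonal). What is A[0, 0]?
Reachable canonical form for den = s + 1: top row of A = -[a₁,a₂,...,aₙ]/a₀, ones on the subdiagonal, zeros elsewhere.
A = [[-1]].
A[0,0] = -1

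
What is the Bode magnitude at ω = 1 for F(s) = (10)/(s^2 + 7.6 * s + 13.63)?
Substitute s = j*1: F(j1) = 0.581286 - 0.349784j.
|F(j1)| = sqrt(Re² + Im²) = 0.6784.
20*log₁₀(0.6784) = -3.37 dB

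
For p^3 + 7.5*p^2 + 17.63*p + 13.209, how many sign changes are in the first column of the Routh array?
Routh array:
p^3: [1, 17.63]; p^2: [7.5, 13.209]; p^1: [15.8688]; p^0: [13.209]
First column: [1, 7.5, 15.8688, 13.209]. Sign changes = 0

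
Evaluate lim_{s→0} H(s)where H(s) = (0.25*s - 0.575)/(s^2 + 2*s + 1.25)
DC gain = H(0) = num(0)/den(0) = -0.575/1.25 = -0.46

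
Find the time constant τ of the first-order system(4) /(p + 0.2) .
First-order system: τ = -1/pole. Pole = -0.2. τ = -1/(-0.2) = 5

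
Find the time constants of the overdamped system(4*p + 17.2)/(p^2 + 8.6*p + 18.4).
Overdamped: real poles at -4, -4.6. τ = -1/pole → τ₁ = 0.25, τ₂ = 0.2174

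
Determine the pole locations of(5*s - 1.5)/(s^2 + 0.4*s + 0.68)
Set denominator = 0: s^2 + 0.4*s + 0.68 = 0 → Poles: -0.2 + 0.8j, -0.2 - 0.8j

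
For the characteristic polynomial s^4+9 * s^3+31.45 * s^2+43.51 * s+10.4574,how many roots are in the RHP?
s^4 + 9*s^3 + 31.45*s^2 + 43.51*s + 10.4574 = (s + 2.9)(s + 0.3)(s^2 + 5.8*s + 12.02). Poles: -0.3, -2.9, -2.9 + 1.9j, -2.9 - 1.9j. RHP poles (Re>0): 0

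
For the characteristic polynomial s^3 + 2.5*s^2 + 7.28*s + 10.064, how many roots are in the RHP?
s^3 + 2.5*s^2 + 7.28*s + 10.064 = (s + 1.7)(s^2 + 0.8*s + 5.92). Poles: -0.4 + 2.4j, -0.4 - 2.4j, -1.7. RHP poles (Re>0): 0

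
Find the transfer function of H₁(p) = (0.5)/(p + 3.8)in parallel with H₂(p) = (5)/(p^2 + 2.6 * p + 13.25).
Parallel: H = H₁ + H₂ = (n₁·d₂ + n₂·d₁)/(d₁·d₂).
n₁·d₂ = 0.5*p^2 + 1.3*p + 6.625. n₂·d₁ = 5*p + 19. Sum = 0.5*p^2 + 6.3*p + 25.625. d₁·d₂ = p^3 + 6.4*p^2 + 23.13*p + 50.35.
H(p) = (0.5*p^2 + 6.3*p + 25.625)/(p^3 + 6.4*p^2 + 23.13*p + 50.35)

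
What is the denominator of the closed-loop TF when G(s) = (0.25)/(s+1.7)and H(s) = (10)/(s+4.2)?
Characteristic poly = G_den * H_den + G_num * H_num = (s^2 + 5.9*s + 7.14) + (2.5) = s^2 + 5.9*s + 9.64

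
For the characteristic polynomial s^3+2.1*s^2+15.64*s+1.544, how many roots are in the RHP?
s^3 + 2.1*s^2 + 15.64*s + 1.544 = (s + 0.1)(s^2 + 2*s + 15.44). Poles: -0.1, -1 + 3.8j, -1 - 3.8j. RHP poles (Re>0): 0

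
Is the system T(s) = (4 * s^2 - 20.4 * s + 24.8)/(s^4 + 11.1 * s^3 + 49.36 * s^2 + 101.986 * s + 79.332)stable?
Denominator: s^4 + 11.1*s^3 + 49.36*s^2 + 101.986*s + 79.332 = (s + 3.3)(s + 2)(s^2 + 5.8*s + 12.02). Poles: -2, -2.9 + 1.9j, -2.9 - 1.9j, -3.3. All Re(p)<0: Yes (stable)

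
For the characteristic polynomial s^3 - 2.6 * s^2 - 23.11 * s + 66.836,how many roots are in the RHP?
s^3 - 2.6*s^2 - 23.11*s + 66.836 = (s - 3.1)(s + 4.9)(s - 4.4). Poles: -4.9, 3.1, 4.4. RHP poles (Re>0): 2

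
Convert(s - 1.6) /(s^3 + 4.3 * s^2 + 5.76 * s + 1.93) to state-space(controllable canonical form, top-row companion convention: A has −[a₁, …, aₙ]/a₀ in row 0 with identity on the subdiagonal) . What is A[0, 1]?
Reachable canonical form for den = s^3 + 4.3*s^2 + 5.76*s + 1.93: top row of A = -[a₁,a₂,...,aₙ]/a₀, ones on the subdiagonal, zeros elsewhere.
A = [[-4.3, -5.76, -1.93], [1, 0, 0], [0, 1, 0]].
A[0,1] = -5.76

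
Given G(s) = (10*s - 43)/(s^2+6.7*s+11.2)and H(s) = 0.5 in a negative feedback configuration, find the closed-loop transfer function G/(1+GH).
Closed-loop T = G/(1+GH).
Numerator: G_num * H_den = 10*s - 43.
Denominator: G_den * H_den + G_num * H_num = (s^2 + 6.7*s + 11.2) + (5*s - 21.5) = s^2 + 11.7*s - 10.3.
T(s) = (10*s - 43)/(s^2 + 11.7*s - 10.3)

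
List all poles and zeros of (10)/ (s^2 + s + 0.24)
Set denominator = 0: s^2 + s + 0.24 = (s + 0.6)(s + 0.4) = 0 → Poles: -0.4, -0.6
Numerator is a nonzero constant (10) → Zeros: none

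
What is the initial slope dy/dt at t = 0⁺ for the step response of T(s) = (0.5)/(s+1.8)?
IVT: y'(0⁺) = lim_{s→∞} s²·Y(s) = lim_{s→∞} s·T(s).
deg(num) = 0, deg(den) = 1, relative degree = 1, so s·T(s) → (leading num)/(leading den) = 0.5/1 = 0.5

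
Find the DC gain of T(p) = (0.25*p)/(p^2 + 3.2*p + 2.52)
DC gain = T(0) = num(0)/den(0) = 0/2.52 = 0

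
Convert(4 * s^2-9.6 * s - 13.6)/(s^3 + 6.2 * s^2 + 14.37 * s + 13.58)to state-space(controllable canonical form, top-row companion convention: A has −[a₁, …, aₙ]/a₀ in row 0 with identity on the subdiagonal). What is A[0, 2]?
Reachable canonical form for den = s^3 + 6.2*s^2 + 14.37*s + 13.58: top row of A = -[a₁,a₂,...,aₙ]/a₀, ones on the subdiagonal, zeros elsewhere.
A = [[-6.2, -14.37, -13.58], [1, 0, 0], [0, 1, 0]].
A[0,2] = -13.58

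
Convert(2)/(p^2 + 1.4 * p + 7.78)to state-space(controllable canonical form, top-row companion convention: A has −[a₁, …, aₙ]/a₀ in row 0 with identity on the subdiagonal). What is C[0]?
Reachable canonical form: C = numerator coefficients (right-aligned, zero-padded to length n).
num = 2, C = [[0, 2]].
C[0] = 0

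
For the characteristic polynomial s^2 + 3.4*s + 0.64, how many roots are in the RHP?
s^2 + 3.4*s + 0.64 = (s + 3.2)(s + 0.2). Poles: -0.2, -3.2. RHP poles (Re>0): 0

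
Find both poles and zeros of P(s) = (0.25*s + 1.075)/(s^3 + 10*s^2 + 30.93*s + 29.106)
Set denominator = 0: s^3 + 10*s^2 + 30.93*s + 29.106 = (s + 1.8)(s + 3.3)(s + 4.9) = 0 → Poles: -1.8, -3.3, -4.9
Set numerator = 0: 0.25*s + 1.075 = 0 → Zeros: -4.3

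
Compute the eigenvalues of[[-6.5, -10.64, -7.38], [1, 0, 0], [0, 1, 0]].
Eigenvalues solve det(λI - A) = 0.
Characteristic polynomial: λ^3 + 6.5*λ^2 + 10.64*λ + 7.38 = 0.
Factor: (λ + 4.5)(λ^2 + 2*λ + 1.64) = 0.
Roots: -1 + 0.8j, -1 - 0.8j, -4.5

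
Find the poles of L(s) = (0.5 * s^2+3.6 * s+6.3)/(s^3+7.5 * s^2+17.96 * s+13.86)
Set denominator = 0: s^3 + 7.5*s^2 + 17.96*s + 13.86 = (s + 3.5)(s + 1.8)(s + 2.2) = 0 → Poles: -1.8, -2.2, -3.5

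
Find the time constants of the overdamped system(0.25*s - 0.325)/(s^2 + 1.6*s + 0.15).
Overdamped: real poles at -0.1, -1.5. τ = -1/pole → τ₁ = 10, τ₂ = 0.6667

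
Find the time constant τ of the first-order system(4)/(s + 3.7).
First-order system: τ = -1/pole. Pole = -3.7. τ = -1/(-3.7) = 0.2703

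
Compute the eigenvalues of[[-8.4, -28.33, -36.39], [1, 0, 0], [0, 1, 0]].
Eigenvalues solve det(λI - A) = 0.
Characteristic polynomial: λ^3 + 8.4*λ^2 + 28.33*λ + 36.39 = 0.
Factor: (λ + 3)(λ^2 + 5.4*λ + 12.13) = 0.
Roots: -2.7 + 2.2j, -2.7 - 2.2j, -3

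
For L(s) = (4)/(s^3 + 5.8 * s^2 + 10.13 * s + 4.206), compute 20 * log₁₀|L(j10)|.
Substitute s = j*10: L(j10) = -0.00202175 + 0.00315555j.
|L(j10)| = sqrt(Re² + Im²) = 0.003748.
20*log₁₀(0.003748) = -48.52 dB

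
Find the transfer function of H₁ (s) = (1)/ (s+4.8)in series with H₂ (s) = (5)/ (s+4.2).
Series: H = H₁ · H₂ = (n₁·n₂)/(d₁·d₂).
Num: n₁·n₂ = 5. Den: d₁·d₂ = s^2 + 9*s + 20.16.
H(s) = (5)/(s^2 + 9*s + 20.16)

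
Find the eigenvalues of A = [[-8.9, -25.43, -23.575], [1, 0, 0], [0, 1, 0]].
Eigenvalues solve det(λI - A) = 0.
Characteristic polynomial: λ^3 + 8.9*λ^2 + 25.43*λ + 23.575 = 0.
Factor: (λ + 2.3)(λ + 2.5)(λ + 4.1) = 0.
Roots: -2.3, -2.5, -4.1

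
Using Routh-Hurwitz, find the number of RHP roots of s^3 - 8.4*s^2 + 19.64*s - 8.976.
Routh array:
s^3: [1, 19.64]; s^2: [-8.4, -8.976]; s^1: [18.5714]; s^0: [-8.976]
First column: [1, -8.4, 18.5714, -8.976]. Sign changes = RHP roots = 3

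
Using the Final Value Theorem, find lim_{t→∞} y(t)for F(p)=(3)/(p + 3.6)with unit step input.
FVT: lim_{t→∞} y(t) = lim_{p→0} p*Y(p) where Y(p) = F(p)/p.
= lim_{p→0} F(p) = F(0) = num(0)/den(0) = 3/3.6 = 0.8333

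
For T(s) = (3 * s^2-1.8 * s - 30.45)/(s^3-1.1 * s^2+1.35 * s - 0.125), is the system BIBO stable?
Denominator: s^3 - 1.1*s^2 + 1.35*s - 0.125 = (s - 0.1)(s^2 - s + 1.25). Poles: 0.1, 0.5 + 1j, 0.5 - 1j. All Re(p)<0: No (unstable)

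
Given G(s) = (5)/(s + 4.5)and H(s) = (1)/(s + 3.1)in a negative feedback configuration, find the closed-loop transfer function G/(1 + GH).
Closed-loop T = G/(1+GH).
Numerator: G_num * H_den = 5*s + 15.5.
Denominator: G_den * H_den + G_num * H_num = (s^2 + 7.6*s + 13.95) + (5) = s^2 + 7.6*s + 18.95.
T(s) = (5*s + 15.5)/(s^2 + 7.6*s + 18.95)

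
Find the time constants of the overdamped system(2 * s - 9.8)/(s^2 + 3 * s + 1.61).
Overdamped: real poles at -2.3, -0.7. τ = -1/pole → τ₁ = 0.4348, τ₂ = 1.429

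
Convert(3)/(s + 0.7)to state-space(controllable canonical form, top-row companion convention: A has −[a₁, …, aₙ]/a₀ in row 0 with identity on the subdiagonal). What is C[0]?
Reachable canonical form: C = numerator coefficients (right-aligned, zero-padded to length n).
num = 3, C = [[3]].
C[0] = 3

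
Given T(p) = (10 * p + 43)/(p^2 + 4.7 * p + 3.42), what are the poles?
Set denominator = 0: p^2 + 4.7*p + 3.42 = (p + 0.9)(p + 3.8) = 0 → Poles: -0.9, -3.8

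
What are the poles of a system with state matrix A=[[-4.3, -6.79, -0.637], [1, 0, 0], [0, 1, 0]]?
Eigenvalues solve det(λI - A) = 0.
Characteristic polynomial: λ^3 + 4.3*λ^2 + 6.79*λ + 0.637 = 0.
Factor: (λ + 0.1)(λ^2 + 4.2*λ + 6.37) = 0.
Roots: -0.1, -2.1 + 1.4j, -2.1 - 1.4j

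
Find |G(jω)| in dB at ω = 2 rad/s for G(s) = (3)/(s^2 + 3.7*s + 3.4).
Substitute s = j*2: G(j2) = -0.032656 - 0.402758j.
|G(j2)| = sqrt(Re² + Im²) = 0.4041.
20*log₁₀(0.4041) = -7.87 dB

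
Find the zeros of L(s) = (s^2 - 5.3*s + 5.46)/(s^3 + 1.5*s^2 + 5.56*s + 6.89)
Set numerator = 0: s^2 - 5.3*s + 5.46 = (s - 1.4)(s - 3.9) = 0 → Zeros: 1.4, 3.9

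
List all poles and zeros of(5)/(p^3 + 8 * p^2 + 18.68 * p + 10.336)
Set denominator = 0: p^3 + 8*p^2 + 18.68*p + 10.336 = (p + 3.8)(p + 0.8)(p + 3.4) = 0 → Poles: -0.8, -3.4, -3.8
Numerator is a nonzero constant (5) → Zeros: none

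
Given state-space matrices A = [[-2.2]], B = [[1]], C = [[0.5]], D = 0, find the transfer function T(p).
T(p) = C(pI - A)⁻¹B + D.
Characteristic polynomial det(pI - A) = p + 2.2.
Numerator from C·adj(pI-A)·B + D·det(pI-A) = 0.5.
T(p) = (0.5)/(p + 2.2)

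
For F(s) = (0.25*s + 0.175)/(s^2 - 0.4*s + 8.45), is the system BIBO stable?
Denominator: s^2 - 0.4*s + 8.45. Poles: 0.2 + 2.9j, 0.2 - 2.9j. All Re(p)<0: No (unstable)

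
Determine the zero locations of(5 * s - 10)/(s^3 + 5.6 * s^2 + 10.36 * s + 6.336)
Set numerator = 0: 5*s - 10 = 0 → Zeros: 2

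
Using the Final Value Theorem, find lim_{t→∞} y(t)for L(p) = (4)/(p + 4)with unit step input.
FVT: lim_{t→∞} y(t) = lim_{p→0} p*Y(p) where Y(p) = L(p)/p.
= lim_{p→0} L(p) = L(0) = num(0)/den(0) = 4/4 = 1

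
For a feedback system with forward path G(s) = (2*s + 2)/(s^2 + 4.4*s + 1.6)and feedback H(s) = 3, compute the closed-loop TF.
Closed-loop T = G/(1+GH).
Numerator: G_num * H_den = 2*s + 2.
Denominator: G_den * H_den + G_num * H_num = (s^2 + 4.4*s + 1.6) + (6*s + 6) = s^2 + 10.4*s + 7.6.
T(s) = (2*s + 2)/(s^2 + 10.4*s + 7.6)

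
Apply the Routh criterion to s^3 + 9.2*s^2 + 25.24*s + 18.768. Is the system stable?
Routh array:
s^3: [1, 25.24]; s^2: [9.2, 18.768]; s^1: [23.2]; s^0: [18.768]
First column: [1, 9.2, 23.2, 18.768]. Sign changes = 0.
Yes, stable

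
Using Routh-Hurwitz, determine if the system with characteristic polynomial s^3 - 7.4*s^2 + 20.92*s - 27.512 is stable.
Routh array:
s^3: [1, 20.92]; s^2: [-7.4, -27.512]; s^1: [17.2022]; s^0: [-27.512]
First column: [1, -7.4, 17.2022, -27.512]. Sign changes = 3.
No, unstable (3 RHP root(s))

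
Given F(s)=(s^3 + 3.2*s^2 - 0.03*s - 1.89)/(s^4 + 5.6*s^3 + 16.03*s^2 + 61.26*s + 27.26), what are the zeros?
Set numerator = 0: s^3 + 3.2*s^2 - 0.03*s - 1.89 = (s + 0.9)(s - 0.7)(s + 3) = 0 → Zeros: -0.9, -3, 0.7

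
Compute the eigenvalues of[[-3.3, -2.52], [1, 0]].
Eigenvalues solve det(λI - A) = 0.
Characteristic polynomial: λ^2 + 3.3*λ + 2.52 = 0.
Factor: (λ + 1.2)(λ + 2.1) = 0.
Roots: -1.2, -2.1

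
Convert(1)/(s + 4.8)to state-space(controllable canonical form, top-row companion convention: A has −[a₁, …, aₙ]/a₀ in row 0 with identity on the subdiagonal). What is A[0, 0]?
Reachable canonical form for den = s + 4.8: top row of A = -[a₁,a₂,...,aₙ]/a₀, ones on the subdiagonal, zeros elsewhere.
A = [[-4.8]].
A[0,0] = -4.8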